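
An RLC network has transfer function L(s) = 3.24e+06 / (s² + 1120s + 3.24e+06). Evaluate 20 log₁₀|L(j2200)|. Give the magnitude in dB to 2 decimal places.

|(j2200)² + 1120(j2200) + 3.24e+06| = |-1.6e+06 + j2.464e+06| = 2.938e+06
|L(j2200)| = 3.24e+06 / 2.938e+06 = 1.1028
20 log₁₀(1.1028) = 0.850 dB

0.85 dB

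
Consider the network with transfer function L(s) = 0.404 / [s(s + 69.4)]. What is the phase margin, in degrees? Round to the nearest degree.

90°

Gain crossover: |L(jω)| = 1 at ω ≈ 0.00582 rad/sec.
∠L(j0.00582) = −90° − arctan(0.00582/69.4) ≈ -90.00°
PM = 180° + (-90.00°) = 90.00°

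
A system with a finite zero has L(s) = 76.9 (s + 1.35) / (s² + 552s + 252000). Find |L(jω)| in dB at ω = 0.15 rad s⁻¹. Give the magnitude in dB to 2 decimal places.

|j0.15 + 1.35| = √(0.15² + 1.35²) = 1.358
|(j0.15)² + 552(j0.15) + 252000| = |2.52e+05 + j82.8| = 2.52e+05
|L(j0.15)| = 76.9 × 1.358 / 2.52e+05 = 0.0004145
20 log₁₀(0.0004145) = -67.650 dB

-67.65 dB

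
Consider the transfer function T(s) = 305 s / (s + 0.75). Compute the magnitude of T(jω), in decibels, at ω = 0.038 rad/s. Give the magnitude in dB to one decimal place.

|j0.038| = 0.038
|j0.038 + 0.75| = √(0.038² + 0.75²) = 0.751
|T(j0.038)| = 305 × 0.038 / 0.751 = 15.434
20 log₁₀(15.434) = 23.77 dB

23.8 dB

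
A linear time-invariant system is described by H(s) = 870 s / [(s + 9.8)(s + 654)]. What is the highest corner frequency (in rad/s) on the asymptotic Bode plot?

654 rad/s

Break frequencies occur at each pole and zero magnitude: 9.8 rad/s, 654 rad/s.
The highest is 654 rad/s.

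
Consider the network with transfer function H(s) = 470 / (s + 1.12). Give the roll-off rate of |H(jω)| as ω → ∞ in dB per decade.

With 0 zeros and 1 pole, the high-frequency asymptotic slope is 20 × (0 − 1) = -20 dB/decade.

-20 dB/decade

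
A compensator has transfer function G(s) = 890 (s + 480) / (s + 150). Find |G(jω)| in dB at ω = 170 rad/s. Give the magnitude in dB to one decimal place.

|j170 + 480| = √(170² + 480²) = 509.2
|j170 + 150| = √(170² + 150²) = 226.7
|G(j170)| = 890 × 509.2 / 226.7 = 1999
20 log₁₀(1999) = 66.02 dB

66.0 dB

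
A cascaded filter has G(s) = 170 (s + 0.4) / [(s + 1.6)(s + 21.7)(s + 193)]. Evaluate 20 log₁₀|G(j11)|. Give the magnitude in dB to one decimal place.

-28.9 dB

|j11 + 0.4| = √(11² + 0.4²) = 11.01
|j11 + 1.6| = √(11² + 1.6²) = 11.12
|j11 + 21.7| = √(11² + 21.7²) = 24.33
|j11 + 193| = √(11² + 193²) = 193.3
|G(j11)| = 170 × 11.01 / (11.12 × 24.33 × 193.3) = 0.035794
20 log₁₀(0.035794) = -28.92 dB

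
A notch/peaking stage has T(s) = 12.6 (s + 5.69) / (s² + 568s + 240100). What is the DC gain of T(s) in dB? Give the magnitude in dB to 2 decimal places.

T(0) = 12.6 × 5.69 / 240100 = 0.0002986
20 log₁₀(0.0002986) = -70.498 dB

-70.50 dB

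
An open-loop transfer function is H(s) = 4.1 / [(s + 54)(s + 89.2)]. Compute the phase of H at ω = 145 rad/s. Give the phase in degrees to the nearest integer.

∠(j145 + 54) = arctan(145/54) = 69.57°
∠(j145 + 89.2) = arctan(145/89.2) = 58.40°
∠H(j145) = − (69.57° + 58.40°) = -127.98°

-128°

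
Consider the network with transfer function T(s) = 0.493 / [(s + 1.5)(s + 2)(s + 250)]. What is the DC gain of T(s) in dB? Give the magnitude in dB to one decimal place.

T(0) = 0.493 / (1.5 × 2 × 250) = 0.00065733
20 log₁₀(0.00065733) = -63.64 dB

-63.6 dB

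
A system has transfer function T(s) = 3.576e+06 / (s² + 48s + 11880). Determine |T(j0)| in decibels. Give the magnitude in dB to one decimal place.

49.6 dB

T(0) = 3.576e+06 / 11880 = 301.01
20 log₁₀(301.01) = 49.57 dB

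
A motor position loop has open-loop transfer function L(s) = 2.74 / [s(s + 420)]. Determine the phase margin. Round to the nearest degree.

90 deg

Gain crossover: |L(jω)| = 1 at ω ≈ 0.00652 rad/s.
∠L(j0.00652) = −90° − arctan(0.00652/420) ≈ -90.00°
PM = 180° + (-90.00°) = 90.00°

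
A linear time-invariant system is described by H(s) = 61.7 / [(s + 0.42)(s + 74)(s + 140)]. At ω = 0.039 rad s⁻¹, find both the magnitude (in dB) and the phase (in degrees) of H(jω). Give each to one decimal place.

|H| = -37.0 dB, ∠H = -5.4 deg

|j0.039 + 0.42| = √(0.039² + 0.42²) = 0.4218
|j0.039 + 74| = √(0.039² + 74²) = 74
|j0.039 + 140| = √(0.039² + 140²) = 140
|H(j0.039)| = 61.7 / (0.4218 × 74 × 140) = 0.014119
20 log₁₀(0.014119) = -37.00 dB
∠(j0.039 + 0.42) = arctan(0.039/0.42) = 5.31°
∠(j0.039 + 74) = arctan(0.039/74) = 0.03°
∠(j0.039 + 140) = arctan(0.039/140) = 0.02°
∠H(j0.039) = − (5.31° + 0.03° + 0.02°) = -5.35°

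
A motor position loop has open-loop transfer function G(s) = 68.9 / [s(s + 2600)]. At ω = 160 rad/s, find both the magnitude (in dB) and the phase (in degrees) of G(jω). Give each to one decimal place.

|j160 + 2600| = √(160² + 2600²) = 2605
|j160| = 160
|G(j160)| = 68.9 / (2605 × 160) = 0.00016531
20 log₁₀(0.00016531) = -75.63 dB
∠(j160 + 2600) = arctan(160/2600) = 3.52°
∠(j160) = 90.00°
∠G(j160) = − (3.52° + 90.00°) = -93.52°

|G| = -75.6 dB, ∠G = -93.5°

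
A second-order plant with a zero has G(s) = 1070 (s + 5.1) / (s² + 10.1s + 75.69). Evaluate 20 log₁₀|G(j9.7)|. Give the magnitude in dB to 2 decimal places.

|j9.7 + 5.1| = √(9.7² + 5.1²) = 10.96
|(j9.7)² + 10.1(j9.7) + 75.69| = |-18.4 + j97.97| = 99.68
|G(j9.7)| = 1070 × 10.96 / 99.68 = 117.63
20 log₁₀(117.63) = 41.411 dB

41.41 dB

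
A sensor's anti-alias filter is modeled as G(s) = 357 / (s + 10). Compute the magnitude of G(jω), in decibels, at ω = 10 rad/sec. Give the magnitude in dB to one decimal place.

|j10 + 10| = √(10² + 10²) = 14.14
|G(j10)| = 357 / 14.14 = 25.244
20 log₁₀(25.244) = 28.04 dB

28.0 dB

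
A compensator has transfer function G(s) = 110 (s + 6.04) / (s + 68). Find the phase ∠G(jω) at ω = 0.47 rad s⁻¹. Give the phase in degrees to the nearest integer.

4°

∠(j0.47 + 6.04) = arctan(0.47/6.04) = 4.45°
∠(j0.47 + 68) = arctan(0.47/68) = 0.40°
∠G(j0.47) = 4.45° − 0.40° = 4.05°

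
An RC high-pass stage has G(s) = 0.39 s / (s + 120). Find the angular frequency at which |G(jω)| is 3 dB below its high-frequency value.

For a single-pole high-pass, the −3 dB point is at the pole: ω = 120 rad/s.

120 rad/s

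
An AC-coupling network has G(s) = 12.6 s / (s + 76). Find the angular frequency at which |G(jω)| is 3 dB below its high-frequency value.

For a single-pole high-pass, the −3 dB point is at the pole: ω = 76 rad/sec.

76 rad/sec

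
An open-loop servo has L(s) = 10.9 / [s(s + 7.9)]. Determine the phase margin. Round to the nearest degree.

80°

Gain crossover: |L(jω)| = 1 at ω ≈ 1.36 rad s⁻¹.
∠L(j1.36) = −90° − arctan(1.36/7.9) ≈ -99.77°
PM = 180° + (-99.77°) = 80.23°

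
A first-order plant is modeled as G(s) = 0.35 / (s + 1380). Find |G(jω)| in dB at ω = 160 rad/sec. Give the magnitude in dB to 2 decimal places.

-71.97 dB

|j160 + 1380| = √(160² + 1380²) = 1389
|G(j160)| = 0.35 / 1389 = 0.00025194
20 log₁₀(0.00025194) = -71.974 dB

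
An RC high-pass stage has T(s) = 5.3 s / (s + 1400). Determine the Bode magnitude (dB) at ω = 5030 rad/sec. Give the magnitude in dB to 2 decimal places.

14.16 dB

|j5030| = 5030
|j5030 + 1400| = √(5030² + 1400²) = 5221
|T(j5030)| = 5.3 × 5030 / 5221 = 5.1059
20 log₁₀(5.1059) = 14.161 dB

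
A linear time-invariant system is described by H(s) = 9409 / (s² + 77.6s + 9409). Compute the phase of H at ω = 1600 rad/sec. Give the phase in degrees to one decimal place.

∠[(j1600)² + 77.6(j1600) + 9409] = ∠[-2.5506e+06 + j1.2416e+05] = 177.21°
∠H(j1600) = −177.21° = -177.21°

-177.2°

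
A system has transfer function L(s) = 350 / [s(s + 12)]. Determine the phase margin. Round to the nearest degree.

35°

Gain crossover: |L(jω)| = 1 at ω ≈ 16.9 rad s⁻¹.
∠L(j16.9) = −90° − arctan(16.9/12) ≈ -144.61°
PM = 180° + (-144.61°) = 35.39°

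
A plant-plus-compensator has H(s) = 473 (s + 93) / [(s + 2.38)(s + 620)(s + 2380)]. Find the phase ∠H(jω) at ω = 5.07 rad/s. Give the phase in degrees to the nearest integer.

∠(j5.07 + 93) = arctan(5.07/93) = 3.12°
∠(j5.07 + 2.38) = arctan(5.07/2.38) = 64.85°
∠(j5.07 + 620) = arctan(5.07/620) = 0.47°
∠(j5.07 + 2380) = arctan(5.07/2380) = 0.12°
∠H(j5.07) = 3.12° − (64.85° + 0.47° + 0.12°) = -62.32°

-62°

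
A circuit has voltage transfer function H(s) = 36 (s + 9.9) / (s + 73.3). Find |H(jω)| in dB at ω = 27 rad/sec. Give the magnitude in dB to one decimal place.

22.4 dB

|j27 + 9.9| = √(27² + 9.9²) = 28.76
|j27 + 73.3| = √(27² + 73.3²) = 78.11
|H(j27)| = 36 × 28.76 / 78.11 = 13.253
20 log₁₀(13.253) = 22.45 dB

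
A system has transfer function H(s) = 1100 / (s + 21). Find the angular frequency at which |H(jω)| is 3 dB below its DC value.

21 rad/s

For a single-pole low-pass, the −3 dB point is at the pole: ω = 21 rad/s.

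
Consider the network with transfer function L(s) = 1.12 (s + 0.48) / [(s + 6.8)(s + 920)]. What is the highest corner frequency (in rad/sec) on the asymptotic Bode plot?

Break frequencies occur at each pole and zero magnitude: 0.48 rad/sec, 6.8 rad/sec, 920 rad/sec.
The highest is 920 rad/sec.

920 rad/sec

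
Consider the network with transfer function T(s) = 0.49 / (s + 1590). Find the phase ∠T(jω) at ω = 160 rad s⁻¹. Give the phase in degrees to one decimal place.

∠(j160 + 1590) = arctan(160/1590) = 5.75°
∠T(j160) = −5.75° = -5.75°

-5.7°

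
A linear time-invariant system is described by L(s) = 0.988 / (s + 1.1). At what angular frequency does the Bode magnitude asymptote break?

The single real pole at s = −1.1 gives a corner at ω = 1.1 rad s⁻¹.

1.1 rad s⁻¹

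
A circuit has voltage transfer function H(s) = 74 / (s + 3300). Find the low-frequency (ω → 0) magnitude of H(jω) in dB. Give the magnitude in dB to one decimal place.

H(0) = 74 / 3300 = 0.022424
20 log₁₀(0.022424) = -32.99 dB

-33.0 dB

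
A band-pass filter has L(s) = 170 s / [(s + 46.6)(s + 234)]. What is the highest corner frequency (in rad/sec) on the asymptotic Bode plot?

234 rad/sec

Break frequencies occur at each pole and zero magnitude: 46.6 rad/sec, 234 rad/sec.
The highest is 234 rad/sec.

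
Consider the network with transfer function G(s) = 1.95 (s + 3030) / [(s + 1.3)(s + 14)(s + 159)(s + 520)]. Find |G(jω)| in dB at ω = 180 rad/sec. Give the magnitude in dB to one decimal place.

-117.2 dB

|j180 + 3030| = √(180² + 3030²) = 3035
|j180 + 1.3| = √(180² + 1.3²) = 180
|j180 + 14| = √(180² + 14²) = 180.5
|j180 + 159| = √(180² + 159²) = 240.2
|j180 + 520| = √(180² + 520²) = 550.3
|G(j180)| = 1.95 × 3035 / (180 × 180.5 × 240.2 × 550.3) = 1.3781e-06
20 log₁₀(1.3781e-06) = -117.21 dB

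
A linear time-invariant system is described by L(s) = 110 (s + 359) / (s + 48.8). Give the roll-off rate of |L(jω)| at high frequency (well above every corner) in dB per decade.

With 1 zero and 1 pole, the high-frequency asymptotic slope is 20 × (1 − 1) = 0 dB/decade.

0 dB/decade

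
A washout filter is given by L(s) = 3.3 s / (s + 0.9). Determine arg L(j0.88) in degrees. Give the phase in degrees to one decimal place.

∠(j0.88) = 90.00°
∠(j0.88 + 0.9) = arctan(0.88/0.9) = 44.36°
∠L(j0.88) = 90.00° − 44.36° = 45.64°

45.6°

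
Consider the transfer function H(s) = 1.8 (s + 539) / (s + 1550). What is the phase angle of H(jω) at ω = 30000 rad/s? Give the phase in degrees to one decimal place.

∠(j30000 + 539) = arctan(30000/539) = 88.97°
∠(j30000 + 1550) = arctan(30000/1550) = 87.04°
∠H(j30000) = 88.97° − 87.04° = 1.93°

1.9°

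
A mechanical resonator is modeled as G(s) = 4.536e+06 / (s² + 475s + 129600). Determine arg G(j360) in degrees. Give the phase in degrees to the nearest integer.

∠[(j360)² + 475(j360) + 129600] = ∠[0 + j1.71e+05] = 90.00°
∠G(j360) = −90.00° = -90.00°

-90°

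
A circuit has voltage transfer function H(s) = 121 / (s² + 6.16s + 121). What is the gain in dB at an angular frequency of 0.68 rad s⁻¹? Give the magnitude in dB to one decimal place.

0.0 dB

|(j0.68)² + 6.16(j0.68) + 121| = |120.54 + j4.1888| = 120.6
|H(j0.68)| = 121 / 120.6 = 1.0032
20 log₁₀(1.0032) = 0.03 dB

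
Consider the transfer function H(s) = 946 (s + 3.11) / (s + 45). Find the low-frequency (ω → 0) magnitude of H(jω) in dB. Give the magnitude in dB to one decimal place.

36.3 dB

H(0) = 946 × 3.11 / 45 = 65.379
20 log₁₀(65.379) = 36.31 dB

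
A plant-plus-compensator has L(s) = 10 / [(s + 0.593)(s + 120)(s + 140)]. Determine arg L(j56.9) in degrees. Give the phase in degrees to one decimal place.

∠(j56.9 + 0.593) = arctan(56.9/0.593) = 89.40°
∠(j56.9 + 120) = arctan(56.9/120) = 25.37°
∠(j56.9 + 140) = arctan(56.9/140) = 22.12°
∠L(j56.9) = − (89.40° + 25.37° + 22.12°) = -136.89°

-136.9°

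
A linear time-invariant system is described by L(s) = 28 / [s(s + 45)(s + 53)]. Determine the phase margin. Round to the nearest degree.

Gain crossover: |L(jω)| = 1 at ω ≈ 0.0117 rad/s.
∠L(j0.0117) = −90° − arctan(0.0117/45) − arctan(0.0117/53) ≈ -90.03°
PM = 180° + (-90.03°) = 89.97°

90°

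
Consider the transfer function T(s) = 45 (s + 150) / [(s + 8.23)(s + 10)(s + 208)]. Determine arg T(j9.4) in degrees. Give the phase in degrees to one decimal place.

∠(j9.4 + 150) = arctan(9.4/150) = 3.59°
∠(j9.4 + 8.23) = arctan(9.4/8.23) = 48.80°
∠(j9.4 + 10) = arctan(9.4/10) = 43.23°
∠(j9.4 + 208) = arctan(9.4/208) = 2.59°
∠T(j9.4) = 3.59° − (48.80° + 43.23° + 2.59°) = -91.03°

-91.0°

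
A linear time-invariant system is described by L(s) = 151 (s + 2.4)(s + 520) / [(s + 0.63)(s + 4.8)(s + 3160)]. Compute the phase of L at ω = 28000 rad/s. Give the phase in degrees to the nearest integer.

∠(j28000 + 2.4) = arctan(28000/2.4) = 90.00°
∠(j28000 + 520) = arctan(28000/520) = 88.94°
∠(j28000 + 0.63) = arctan(28000/0.63) = 90.00°
∠(j28000 + 4.8) = arctan(28000/4.8) = 89.99°
∠(j28000 + 3160) = arctan(28000/3160) = 83.56°
∠L(j28000) = 90.00° + 88.94° − (90.00° + 89.99° + 83.56°) = -84.62°

-85°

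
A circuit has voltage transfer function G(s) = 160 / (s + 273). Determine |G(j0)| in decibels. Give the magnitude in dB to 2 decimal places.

G(0) = 160 / 273 = 0.58608
20 log₁₀(0.58608) = -4.641 dB

-4.64 dB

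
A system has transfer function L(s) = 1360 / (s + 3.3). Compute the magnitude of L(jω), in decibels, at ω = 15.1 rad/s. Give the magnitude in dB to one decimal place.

|j15.1 + 3.3| = √(15.1² + 3.3²) = 15.46
|L(j15.1)| = 1360 / 15.46 = 87.989
20 log₁₀(87.989) = 38.89 dB

38.9 dB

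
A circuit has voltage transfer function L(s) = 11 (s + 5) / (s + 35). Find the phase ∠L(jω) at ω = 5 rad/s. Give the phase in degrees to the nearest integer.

37°

∠(j5 + 5) = arctan(5/5) = 45.00°
∠(j5 + 35) = arctan(5/35) = 8.13°
∠L(j5) = 45.00° − 8.13° = 36.87°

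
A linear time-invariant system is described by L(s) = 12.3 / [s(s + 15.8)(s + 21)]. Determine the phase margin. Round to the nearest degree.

Gain crossover: |L(jω)| = 1 at ω ≈ 0.0371 rad/s.
∠L(j0.0371) = −90° − arctan(0.0371/15.8) − arctan(0.0371/21) ≈ -90.24°
PM = 180° + (-90.24°) = 89.76°

90 deg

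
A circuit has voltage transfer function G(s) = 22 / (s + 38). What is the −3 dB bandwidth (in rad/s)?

For a single-pole low-pass, the −3 dB point is at the pole: ω = 38 rad/s.

38 rad/s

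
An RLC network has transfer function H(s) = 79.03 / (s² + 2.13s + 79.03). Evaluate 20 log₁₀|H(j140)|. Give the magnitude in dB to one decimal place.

|(j140)² + 2.13(j140) + 79.03| = |-19521 + j298.2| = 1.952e+04
|H(j140)| = 79.03 / 1.952e+04 = 0.004048
20 log₁₀(0.004048) = -47.86 dB

-47.9 dB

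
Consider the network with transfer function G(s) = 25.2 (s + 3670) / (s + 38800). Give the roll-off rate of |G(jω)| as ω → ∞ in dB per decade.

0 dB/decade

With 1 zero and 1 pole, the high-frequency asymptotic slope is 20 × (1 − 1) = 0 dB/decade.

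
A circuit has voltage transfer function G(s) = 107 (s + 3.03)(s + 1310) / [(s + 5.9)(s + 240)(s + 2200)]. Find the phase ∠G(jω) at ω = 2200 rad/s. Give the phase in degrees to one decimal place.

∠(j2200 + 3.03) = arctan(2200/3.03) = 89.92°
∠(j2200 + 1310) = arctan(2200/1310) = 59.23°
∠(j2200 + 5.9) = arctan(2200/5.9) = 89.85°
∠(j2200 + 240) = arctan(2200/240) = 83.77°
∠(j2200 + 2200) = arctan(2200/2200) = 45.00°
∠G(j2200) = 89.92° + 59.23° − (89.85° + 83.77° + 45.00°) = -69.47°

-69.5°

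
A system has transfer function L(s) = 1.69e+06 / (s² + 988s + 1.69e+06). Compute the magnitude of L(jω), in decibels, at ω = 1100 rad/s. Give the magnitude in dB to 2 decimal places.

|(j1100)² + 988(j1100) + 1.69e+06| = |4.8e+05 + j1.0868e+06| = 1.188e+06
|L(j1100)| = 1.69e+06 / 1.188e+06 = 1.4225
20 log₁₀(1.4225) = 3.061 dB

3.06 dB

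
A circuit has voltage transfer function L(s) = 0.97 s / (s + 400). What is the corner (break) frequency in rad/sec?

400 rad/sec

The single real pole at s = −400 gives a corner at ω = 400 rad/sec.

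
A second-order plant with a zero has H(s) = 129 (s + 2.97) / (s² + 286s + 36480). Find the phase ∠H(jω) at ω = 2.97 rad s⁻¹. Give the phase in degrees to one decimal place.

∠(j2.97 + 2.97) = arctan(2.97/2.97) = 45.00°
∠[(j2.97)² + 286(j2.97) + 36480] = ∠[36471 + j849.42] = 1.33°
∠H(j2.97) = 45.00° − 1.33° = 43.67°

43.7°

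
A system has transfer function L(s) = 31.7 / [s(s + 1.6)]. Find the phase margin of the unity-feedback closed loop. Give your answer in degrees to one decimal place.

16.2°

Gain crossover: |L(jω)| = 1 at ω ≈ 5.52 rad/sec.
∠L(j5.52) = −90° − arctan(5.52/1.6) ≈ -163.83°
PM = 180° + (-163.83°) = 16.17°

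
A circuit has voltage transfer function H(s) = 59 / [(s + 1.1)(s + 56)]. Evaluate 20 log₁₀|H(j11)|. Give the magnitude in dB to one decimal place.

-20.6 dB

|j11 + 1.1| = √(11² + 1.1²) = 11.05
|j11 + 56| = √(11² + 56²) = 57.07
|H(j11)| = 59 / (11.05 × 57.07) = 0.093517
20 log₁₀(0.093517) = -20.58 dB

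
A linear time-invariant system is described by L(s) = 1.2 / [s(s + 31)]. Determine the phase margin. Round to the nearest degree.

Gain crossover: |L(jω)| = 1 at ω ≈ 0.0387 rad s⁻¹.
∠L(j0.0387) = −90° − arctan(0.0387/31) ≈ -90.07°
PM = 180° + (-90.07°) = 89.93°

90 deg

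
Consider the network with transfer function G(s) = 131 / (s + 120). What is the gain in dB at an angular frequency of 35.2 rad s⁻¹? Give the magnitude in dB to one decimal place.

|j35.2 + 120| = √(35.2² + 120²) = 125.1
|G(j35.2)| = 131 / 125.1 = 1.0475
20 log₁₀(1.0475) = 0.40 dB

0.4 dB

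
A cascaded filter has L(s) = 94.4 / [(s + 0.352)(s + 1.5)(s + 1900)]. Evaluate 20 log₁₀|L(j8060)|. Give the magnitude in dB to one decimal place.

-195.1 dB

|j8060 + 0.352| = √(8060² + 0.352²) = 8060
|j8060 + 1.5| = √(8060² + 1.5²) = 8060
|j8060 + 1900| = √(8060² + 1900²) = 8281
|L(j8060)| = 94.4 / (8060 × 8060 × 8281) = 1.7548e-10
20 log₁₀(1.7548e-10) = -195.12 dB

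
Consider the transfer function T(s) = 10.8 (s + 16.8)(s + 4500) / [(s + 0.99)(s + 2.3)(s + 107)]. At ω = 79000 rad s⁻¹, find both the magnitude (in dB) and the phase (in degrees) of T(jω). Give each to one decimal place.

|j79000 + 16.8| = √(79000² + 16.8²) = 7.9e+04
|j79000 + 4500| = √(79000² + 4500²) = 7.913e+04
|j79000 + 0.99| = √(79000² + 0.99²) = 7.9e+04
|j79000 + 2.3| = √(79000² + 2.3²) = 7.9e+04
|j79000 + 107| = √(79000² + 107²) = 7.9e+04
|T(j79000)| = 10.8 × 7.9e+04 × 7.913e+04 / (7.9e+04 × 7.9e+04 × 7.9e+04) = 0.00013693
20 log₁₀(0.00013693) = -77.27 dB
∠(j79000 + 16.8) = arctan(79000/16.8) = 89.99°
∠(j79000 + 4500) = arctan(79000/4500) = 86.74°
∠(j79000 + 0.99) = arctan(79000/0.99) = 90.00°
∠(j79000 + 2.3) = arctan(79000/2.3) = 90.00°
∠(j79000 + 107) = arctan(79000/107) = 89.92°
∠T(j79000) = 89.99° + 86.74° − (90.00° + 90.00° + 89.92°) = -93.19°

|T| = -77.3 dB, ∠T = -93.2°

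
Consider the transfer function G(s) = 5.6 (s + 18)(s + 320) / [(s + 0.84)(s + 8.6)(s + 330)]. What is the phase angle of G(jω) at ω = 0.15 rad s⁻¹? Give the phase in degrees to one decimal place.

∠(j0.15 + 18) = arctan(0.15/18) = 0.48°
∠(j0.15 + 320) = arctan(0.15/320) = 0.03°
∠(j0.15 + 0.84) = arctan(0.15/0.84) = 10.12°
∠(j0.15 + 8.6) = arctan(0.15/8.6) = 1.00°
∠(j0.15 + 330) = arctan(0.15/330) = 0.03°
∠G(j0.15) = 0.48° + 0.03° − (10.12° + 1.00° + 0.03°) = -10.65°

-10.6°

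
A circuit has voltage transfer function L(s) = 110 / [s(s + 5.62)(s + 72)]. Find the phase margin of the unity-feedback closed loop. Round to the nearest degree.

Gain crossover: |L(jω)| = 1 at ω ≈ 0.272 rad/s.
∠L(j0.272) = −90° − arctan(0.272/5.62) − arctan(0.272/72) ≈ -92.98°
PM = 180° + (-92.98°) = 87.02°

87°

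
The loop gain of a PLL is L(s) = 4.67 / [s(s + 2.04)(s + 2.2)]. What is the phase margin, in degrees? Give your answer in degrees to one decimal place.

Gain crossover: |L(jω)| = 1 at ω ≈ 0.885 rad/sec.
∠L(j0.885) = −90° − arctan(0.885/2.04) − arctan(0.885/2.2) ≈ -135.39°
PM = 180° + (-135.39°) = 44.61°

44.6°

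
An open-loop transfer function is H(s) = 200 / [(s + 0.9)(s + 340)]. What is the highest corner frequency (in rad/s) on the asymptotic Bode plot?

340 rad/s

Break frequencies occur at each pole and zero magnitude: 0.9 rad/s, 340 rad/s.
The highest is 340 rad/s.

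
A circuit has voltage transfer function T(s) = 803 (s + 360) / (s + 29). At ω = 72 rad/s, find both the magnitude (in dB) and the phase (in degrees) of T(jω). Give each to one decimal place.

|T| = 71.6 dB, ∠T = -56.8°

|j72 + 360| = √(72² + 360²) = 367.1
|j72 + 29| = √(72² + 29²) = 77.62
|T(j72)| = 803 × 367.1 / 77.62 = 3798
20 log₁₀(3798) = 71.59 dB
∠(j72 + 360) = arctan(72/360) = 11.31°
∠(j72 + 29) = arctan(72/29) = 68.06°
∠T(j72) = 11.31° − 68.06° = -56.75°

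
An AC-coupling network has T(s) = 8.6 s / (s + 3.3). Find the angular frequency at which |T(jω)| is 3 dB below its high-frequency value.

3.3 rad/sec

For a single-pole high-pass, the −3 dB point is at the pole: ω = 3.3 rad/sec.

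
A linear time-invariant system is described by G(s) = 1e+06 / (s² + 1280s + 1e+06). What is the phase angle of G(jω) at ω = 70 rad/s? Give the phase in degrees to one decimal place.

-5.1 deg

∠[(j70)² + 1280(j70) + 1e+06] = ∠[9.951e+05 + j89600] = 5.15°
∠G(j70) = −5.15° = -5.15°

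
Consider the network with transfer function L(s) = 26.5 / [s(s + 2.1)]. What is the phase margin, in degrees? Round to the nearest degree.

Gain crossover: |L(jω)| = 1 at ω ≈ 4.94 rad s⁻¹.
∠L(j4.94) = −90° − arctan(4.94/2.1) ≈ -156.96°
PM = 180° + (-156.96°) = 23.04°

23°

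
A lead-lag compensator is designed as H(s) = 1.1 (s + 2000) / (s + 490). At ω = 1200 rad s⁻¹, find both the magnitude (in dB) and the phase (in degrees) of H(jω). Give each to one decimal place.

|j1200 + 2000| = √(1200² + 2000²) = 2332
|j1200 + 490| = √(1200² + 490²) = 1296
|H(j1200)| = 1.1 × 2332 / 1296 = 1.9794
20 log₁₀(1.9794) = 5.93 dB
∠(j1200 + 2000) = arctan(1200/2000) = 30.96°
∠(j1200 + 490) = arctan(1200/490) = 67.79°
∠H(j1200) = 30.96° − 67.79° = -36.82°

|H| = 5.9 dB, ∠H = -36.8°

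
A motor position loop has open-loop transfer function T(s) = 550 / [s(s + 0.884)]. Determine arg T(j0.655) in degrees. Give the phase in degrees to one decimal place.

∠(j0.655 + 0.884) = arctan(0.655/0.884) = 36.54°
∠(j0.655) = 90.00°
∠T(j0.655) = − (36.54° + 90.00°) = -126.54°

-126.5°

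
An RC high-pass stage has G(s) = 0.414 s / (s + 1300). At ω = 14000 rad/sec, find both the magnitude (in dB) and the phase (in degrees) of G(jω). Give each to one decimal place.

|j14000| = 1.4e+04
|j14000 + 1300| = √(14000² + 1300²) = 1.406e+04
|G(j14000)| = 0.414 × 1.4e+04 / 1.406e+04 = 0.41223
20 log₁₀(0.41223) = -7.70 dB
∠(j14000) = 90.00°
∠(j14000 + 1300) = arctan(14000/1300) = 84.69°
∠G(j14000) = 90.00° − 84.69° = 5.31°

|G| = -7.7 dB, ∠G = 5.3°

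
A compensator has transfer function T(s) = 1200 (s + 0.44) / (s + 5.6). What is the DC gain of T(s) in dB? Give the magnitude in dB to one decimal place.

39.5 dB

T(0) = 1200 × 0.44 / 5.6 = 94.286
20 log₁₀(94.286) = 39.49 dB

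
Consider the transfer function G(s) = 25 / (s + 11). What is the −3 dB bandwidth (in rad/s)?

11 rad/s

For a single-pole low-pass, the −3 dB point is at the pole: ω = 11 rad/s.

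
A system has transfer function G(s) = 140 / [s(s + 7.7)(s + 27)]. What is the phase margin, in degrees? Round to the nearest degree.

84 deg

Gain crossover: |G(jω)| = 1 at ω ≈ 0.671 rad/s.
∠G(j0.671) = −90° − arctan(0.671/7.7) − arctan(0.671/27) ≈ -96.40°
PM = 180° + (-96.40°) = 83.60°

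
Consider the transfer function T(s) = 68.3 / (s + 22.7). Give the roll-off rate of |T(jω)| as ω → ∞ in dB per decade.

With 0 zeros and 1 pole, the high-frequency asymptotic slope is 20 × (0 − 1) = -20 dB/decade.

-20 dB/decade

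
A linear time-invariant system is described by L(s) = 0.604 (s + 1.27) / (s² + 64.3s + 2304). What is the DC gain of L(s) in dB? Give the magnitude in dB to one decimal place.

L(0) = 0.604 × 1.27 / 2304 = 0.00033293
20 log₁₀(0.00033293) = -69.55 dB

-69.6 dB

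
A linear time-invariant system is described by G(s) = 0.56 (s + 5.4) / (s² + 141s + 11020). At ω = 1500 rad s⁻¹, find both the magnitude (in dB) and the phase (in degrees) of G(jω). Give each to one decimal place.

|j1500 + 5.4| = √(1500² + 5.4²) = 1500
|(j1500)² + 141(j1500) + 11020| = |-2.239e+06 + j2.115e+05| = 2.249e+06
|G(j1500)| = 0.56 × 1500 / 2.249e+06 = 0.00037351
20 log₁₀(0.00037351) = -68.55 dB
∠(j1500 + 5.4) = arctan(1500/5.4) = 89.79°
∠[(j1500)² + 141(j1500) + 11020] = ∠[-2.239e+06 + j2.115e+05] = 174.60°
∠G(j1500) = 89.79° − 174.60° = -84.81°

|G| = -68.6 dB, ∠G = -84.8°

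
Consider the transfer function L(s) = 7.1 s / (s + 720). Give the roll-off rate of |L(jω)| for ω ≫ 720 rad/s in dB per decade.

0 dB/decade

With 1 zero and 1 pole, the high-frequency asymptotic slope is 20 × (1 − 1) = 0 dB/decade.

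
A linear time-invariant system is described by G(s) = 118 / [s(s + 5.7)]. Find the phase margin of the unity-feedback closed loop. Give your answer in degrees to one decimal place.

Gain crossover: |G(jω)| = 1 at ω ≈ 10.1 rad/s.
∠G(j10.1) = −90° − arctan(10.1/5.7) ≈ -150.66°
PM = 180° + (-150.66°) = 29.34°

29.3 deg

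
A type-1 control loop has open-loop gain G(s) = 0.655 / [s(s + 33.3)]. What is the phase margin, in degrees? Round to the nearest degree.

Gain crossover: |G(jω)| = 1 at ω ≈ 0.0197 rad s⁻¹.
∠G(j0.0197) = −90° − arctan(0.0197/33.3) ≈ -90.03°
PM = 180° + (-90.03°) = 89.97°

90 deg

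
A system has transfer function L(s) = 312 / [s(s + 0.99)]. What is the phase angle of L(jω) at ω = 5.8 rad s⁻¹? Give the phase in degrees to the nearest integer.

∠(j5.8 + 0.99) = arctan(5.8/0.99) = 80.31°
∠(j5.8) = 90.00°
∠L(j5.8) = − (80.31° + 90.00°) = -170.31°

-170 deg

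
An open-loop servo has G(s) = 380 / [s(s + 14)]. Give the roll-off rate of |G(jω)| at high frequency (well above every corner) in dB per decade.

-40 dB/decade

With 0 zeros and 2 poles, the high-frequency asymptotic slope is 20 × (0 − 2) = -40 dB/decade.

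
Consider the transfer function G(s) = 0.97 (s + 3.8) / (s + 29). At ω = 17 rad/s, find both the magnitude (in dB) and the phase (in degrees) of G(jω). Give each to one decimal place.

|G| = -6.0 dB, ∠G = 47.0 deg

|j17 + 3.8| = √(17² + 3.8²) = 17.42
|j17 + 29| = √(17² + 29²) = 33.62
|G(j17)| = 0.97 × 17.42 / 33.62 = 0.50265
20 log₁₀(0.50265) = -5.97 dB
∠(j17 + 3.8) = arctan(17/3.8) = 77.40°
∠(j17 + 29) = arctan(17/29) = 30.38°
∠G(j17) = 77.40° − 30.38° = 47.02°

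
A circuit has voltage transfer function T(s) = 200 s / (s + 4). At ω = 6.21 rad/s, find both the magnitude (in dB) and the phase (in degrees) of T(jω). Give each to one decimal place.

|j6.21| = 6.21
|j6.21 + 4| = √(6.21² + 4²) = 7.387
|T(j6.21)| = 200 × 6.21 / 7.387 = 168.14
20 log₁₀(168.14) = 44.51 dB
∠(j6.21) = 90.00°
∠(j6.21 + 4) = arctan(6.21/4) = 57.21°
∠T(j6.21) = 90.00° − 57.21° = 32.79°

|T| = 44.5 dB, ∠T = 32.8 deg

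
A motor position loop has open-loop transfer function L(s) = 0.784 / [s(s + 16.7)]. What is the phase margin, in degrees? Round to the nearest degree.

Gain crossover: |L(jω)| = 1 at ω ≈ 0.0469 rad s⁻¹.
∠L(j0.0469) = −90° − arctan(0.0469/16.7) ≈ -90.16°
PM = 180° + (-90.16°) = 89.84°

90 deg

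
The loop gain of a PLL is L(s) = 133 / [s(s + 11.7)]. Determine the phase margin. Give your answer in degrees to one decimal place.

Gain crossover: |L(jω)| = 1 at ω ≈ 9.01 rad/sec.
∠L(j9.01) = −90° − arctan(9.01/11.7) ≈ -127.59°
PM = 180° + (-127.59°) = 52.41°

52.4°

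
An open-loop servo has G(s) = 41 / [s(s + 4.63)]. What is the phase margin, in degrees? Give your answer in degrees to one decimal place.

Gain crossover: |G(jω)| = 1 at ω ≈ 5.63 rad/s.
∠G(j5.63) = −90° − arctan(5.63/4.63) ≈ -140.55°
PM = 180° + (-140.55°) = 39.45°

39.4°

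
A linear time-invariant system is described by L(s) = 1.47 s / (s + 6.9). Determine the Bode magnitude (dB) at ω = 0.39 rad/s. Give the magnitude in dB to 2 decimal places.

|j0.39| = 0.39
|j0.39 + 6.9| = √(0.39² + 6.9²) = 6.911
|L(j0.39)| = 1.47 × 0.39 / 6.911 = 0.082955
20 log₁₀(0.082955) = -21.623 dB

-21.62 dB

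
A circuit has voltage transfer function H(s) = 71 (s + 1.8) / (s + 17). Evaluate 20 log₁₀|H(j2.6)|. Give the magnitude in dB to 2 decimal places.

22.32 dB

|j2.6 + 1.8| = √(2.6² + 1.8²) = 3.162
|j2.6 + 17| = √(2.6² + 17²) = 17.2
|H(j2.6)| = 71 × 3.162 / 17.2 = 13.055
20 log₁₀(13.055) = 22.316 dB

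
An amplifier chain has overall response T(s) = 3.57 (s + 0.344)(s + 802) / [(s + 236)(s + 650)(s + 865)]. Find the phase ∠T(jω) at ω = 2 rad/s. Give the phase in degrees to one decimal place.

∠(j2 + 0.344) = arctan(2/0.344) = 80.24°
∠(j2 + 802) = arctan(2/802) = 0.14°
∠(j2 + 236) = arctan(2/236) = 0.49°
∠(j2 + 650) = arctan(2/650) = 0.18°
∠(j2 + 865) = arctan(2/865) = 0.13°
∠T(j2) = 80.24° + 0.14° − (0.49° + 0.18° + 0.13°) = 79.59°

79.6°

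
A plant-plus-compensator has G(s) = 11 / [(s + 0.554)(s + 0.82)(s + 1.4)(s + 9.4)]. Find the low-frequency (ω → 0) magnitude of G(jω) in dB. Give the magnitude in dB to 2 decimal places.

5.30 dB

G(0) = 11 / (0.554 × 0.82 × 1.4 × 9.4) = 1.84
20 log₁₀(1.84) = 5.296 dB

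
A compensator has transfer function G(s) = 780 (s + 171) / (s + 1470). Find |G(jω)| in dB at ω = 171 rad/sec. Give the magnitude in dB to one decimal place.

42.1 dB

|j171 + 171| = √(171² + 171²) = 241.8
|j171 + 1470| = √(171² + 1470²) = 1480
|G(j171)| = 780 × 241.8 / 1480 = 127.46
20 log₁₀(127.46) = 42.11 dB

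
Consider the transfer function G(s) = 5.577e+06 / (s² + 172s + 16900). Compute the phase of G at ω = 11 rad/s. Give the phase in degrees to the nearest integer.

∠[(j11)² + 172(j11) + 16900] = ∠[16779 + j1892] = 6.43°
∠G(j11) = −6.43° = -6.43°

-6°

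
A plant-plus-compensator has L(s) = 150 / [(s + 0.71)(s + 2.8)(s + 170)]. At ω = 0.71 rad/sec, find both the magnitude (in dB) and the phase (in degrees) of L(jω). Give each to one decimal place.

|L| = -10.3 dB, ∠L = -59.5 deg

|j0.71 + 0.71| = √(0.71² + 0.71²) = 1.004
|j0.71 + 2.8| = √(0.71² + 2.8²) = 2.889
|j0.71 + 170| = √(0.71² + 170²) = 170
|L(j0.71)| = 150 / (1.004 × 2.889 × 170) = 0.30421
20 log₁₀(0.30421) = -10.34 dB
∠(j0.71 + 0.71) = arctan(0.71/0.71) = 45.00°
∠(j0.71 + 2.8) = arctan(0.71/2.8) = 14.23°
∠(j0.71 + 170) = arctan(0.71/170) = 0.24°
∠L(j0.71) = − (45.00° + 14.23° + 0.24°) = -59.47°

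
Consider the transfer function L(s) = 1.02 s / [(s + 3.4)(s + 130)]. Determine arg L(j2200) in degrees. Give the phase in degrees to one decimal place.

-86.5°

∠(j2200) = 90.00°
∠(j2200 + 3.4) = arctan(2200/3.4) = 89.91°
∠(j2200 + 130) = arctan(2200/130) = 86.62°
∠L(j2200) = 90.00° − (89.91° + 86.62°) = -86.53°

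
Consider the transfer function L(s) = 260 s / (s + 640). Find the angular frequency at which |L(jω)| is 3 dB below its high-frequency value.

For a single-pole high-pass, the −3 dB point is at the pole: ω = 640 rad/s.

640 rad/s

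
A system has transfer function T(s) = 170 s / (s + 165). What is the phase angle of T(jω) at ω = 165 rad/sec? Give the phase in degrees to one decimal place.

45.0 deg

∠(j165) = 90.00°
∠(j165 + 165) = arctan(165/165) = 45.00°
∠T(j165) = 90.00° − 45.00° = 45.00°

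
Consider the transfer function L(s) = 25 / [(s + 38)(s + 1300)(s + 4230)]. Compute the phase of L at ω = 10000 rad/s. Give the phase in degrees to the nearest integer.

∠(j10000 + 38) = arctan(10000/38) = 89.78°
∠(j10000 + 1300) = arctan(10000/1300) = 82.59°
∠(j10000 + 4230) = arctan(10000/4230) = 67.07°
∠L(j10000) = − (89.78° + 82.59° + 67.07°) = -239.45°

-239°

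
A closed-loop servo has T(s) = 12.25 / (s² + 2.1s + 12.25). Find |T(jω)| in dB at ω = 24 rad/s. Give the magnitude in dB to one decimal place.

|(j24)² + 2.1(j24) + 12.25| = |-563.75 + j50.4| = 566
|T(j24)| = 12.25 / 566 = 0.021643
20 log₁₀(0.021643) = -33.29 dB

-33.3 dB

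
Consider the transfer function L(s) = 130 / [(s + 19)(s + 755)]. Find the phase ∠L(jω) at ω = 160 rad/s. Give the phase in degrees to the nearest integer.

-95°

∠(j160 + 19) = arctan(160/19) = 83.23°
∠(j160 + 755) = arctan(160/755) = 11.97°
∠L(j160) = − (83.23° + 11.97°) = -95.19°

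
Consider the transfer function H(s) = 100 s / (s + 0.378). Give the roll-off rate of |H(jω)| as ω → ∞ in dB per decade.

0 dB/decade

With 1 zero and 1 pole, the high-frequency asymptotic slope is 20 × (1 − 1) = 0 dB/decade.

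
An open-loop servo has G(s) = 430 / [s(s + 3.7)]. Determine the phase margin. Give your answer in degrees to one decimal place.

Gain crossover: |G(jω)| = 1 at ω ≈ 20.6 rad/s.
∠G(j20.6) = −90° − arctan(20.6/3.7) ≈ -169.80°
PM = 180° + (-169.80°) = 10.20°

10.2 deg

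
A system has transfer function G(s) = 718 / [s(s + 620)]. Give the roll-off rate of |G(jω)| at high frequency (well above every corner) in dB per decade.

-40 dB/decade

With 0 zeros and 2 poles, the high-frequency asymptotic slope is 20 × (0 − 2) = -40 dB/decade.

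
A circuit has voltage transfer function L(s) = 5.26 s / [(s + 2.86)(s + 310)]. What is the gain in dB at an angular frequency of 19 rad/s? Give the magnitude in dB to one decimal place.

|j19| = 19
|j19 + 2.86| = √(19² + 2.86²) = 19.21
|j19 + 310| = √(19² + 310²) = 310.6
|L(j19)| = 5.26 × 19 / (19.21 × 310.6) = 0.016747
20 log₁₀(0.016747) = -35.52 dB

-35.5 dB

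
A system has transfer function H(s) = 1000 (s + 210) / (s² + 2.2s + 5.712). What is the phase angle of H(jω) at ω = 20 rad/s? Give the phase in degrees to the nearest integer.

-168°

∠(j20 + 210) = arctan(20/210) = 5.44°
∠[(j20)² + 2.2(j20) + 5.712] = ∠[-394.29 + j44] = 173.63°
∠H(j20) = 5.44° − 173.63° = -168.19°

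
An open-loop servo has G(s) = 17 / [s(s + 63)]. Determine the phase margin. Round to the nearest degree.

90°

Gain crossover: |G(jω)| = 1 at ω ≈ 0.27 rad/s.
∠G(j0.27) = −90° − arctan(0.27/63) ≈ -90.25°
PM = 180° + (-90.25°) = 89.75°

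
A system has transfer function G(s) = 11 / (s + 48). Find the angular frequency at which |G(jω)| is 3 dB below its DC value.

For a single-pole low-pass, the −3 dB point is at the pole: ω = 48 rad/s.

48 rad/s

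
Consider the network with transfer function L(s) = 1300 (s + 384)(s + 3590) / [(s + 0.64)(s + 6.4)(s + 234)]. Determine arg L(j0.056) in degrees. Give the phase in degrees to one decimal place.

-5.5 deg

∠(j0.056 + 384) = arctan(0.056/384) = 0.01°
∠(j0.056 + 3590) = arctan(0.056/3590) = 0.00°
∠(j0.056 + 0.64) = arctan(0.056/0.64) = 5.00°
∠(j0.056 + 6.4) = arctan(0.056/6.4) = 0.50°
∠(j0.056 + 234) = arctan(0.056/234) = 0.01°
∠L(j0.056) = 0.01° + 0.00° − (5.00° + 0.50° + 0.01°) = -5.51°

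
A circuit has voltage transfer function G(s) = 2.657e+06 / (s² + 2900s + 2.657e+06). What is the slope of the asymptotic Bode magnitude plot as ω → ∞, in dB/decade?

-40 dB/decade

With 0 zeros and 2 poles, the high-frequency asymptotic slope is 20 × (0 − 2) = -40 dB/decade.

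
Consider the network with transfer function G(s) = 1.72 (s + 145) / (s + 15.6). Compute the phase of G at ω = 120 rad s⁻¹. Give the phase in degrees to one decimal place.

-43.0 deg

∠(j120 + 145) = arctan(120/145) = 39.61°
∠(j120 + 15.6) = arctan(120/15.6) = 82.59°
∠G(j120) = 39.61° − 82.59° = -42.98°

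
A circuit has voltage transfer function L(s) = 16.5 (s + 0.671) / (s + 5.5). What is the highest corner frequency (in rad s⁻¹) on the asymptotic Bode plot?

5.5 rad s⁻¹

Break frequencies occur at each pole and zero magnitude: 0.671 rad s⁻¹, 5.5 rad s⁻¹.
The highest is 5.5 rad s⁻¹.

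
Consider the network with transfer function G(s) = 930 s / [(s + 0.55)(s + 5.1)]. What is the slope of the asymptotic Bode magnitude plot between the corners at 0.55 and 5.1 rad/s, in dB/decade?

0 dB/decade

In this band the factors already past their corner are: 1 differentiator zero, pole at 0.55; net slope = 0 dB/decade.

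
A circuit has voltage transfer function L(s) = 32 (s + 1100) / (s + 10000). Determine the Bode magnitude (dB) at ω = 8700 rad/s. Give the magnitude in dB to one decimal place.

26.5 dB

|j8700 + 1100| = √(8700² + 1100²) = 8769
|j8700 + 10000| = √(8700² + 10000²) = 1.325e+04
|L(j8700)| = 32 × 8769 / 1.325e+04 = 21.171
20 log₁₀(21.171) = 26.51 dB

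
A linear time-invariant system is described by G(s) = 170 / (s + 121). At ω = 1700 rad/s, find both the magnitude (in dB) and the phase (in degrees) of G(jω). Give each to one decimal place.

|j1700 + 121| = √(1700² + 121²) = 1704
|G(j1700)| = 170 / 1704 = 0.099748
20 log₁₀(0.099748) = -20.02 dB
∠(j1700 + 121) = arctan(1700/121) = 85.93°
∠G(j1700) = −85.93° = -85.93°

|G| = -20.0 dB, ∠G = -85.9°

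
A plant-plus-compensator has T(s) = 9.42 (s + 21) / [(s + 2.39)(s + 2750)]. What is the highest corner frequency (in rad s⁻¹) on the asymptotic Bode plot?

2750 rad s⁻¹

Break frequencies occur at each pole and zero magnitude: 2.39 rad s⁻¹, 21 rad s⁻¹, 2750 rad s⁻¹.
The highest is 2750 rad s⁻¹.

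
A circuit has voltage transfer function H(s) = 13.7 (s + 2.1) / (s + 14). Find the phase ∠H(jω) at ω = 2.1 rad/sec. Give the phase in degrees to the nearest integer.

∠(j2.1 + 2.1) = arctan(2.1/2.1) = 45.00°
∠(j2.1 + 14) = arctan(2.1/14) = 8.53°
∠H(j2.1) = 45.00° − 8.53° = 36.47°

36°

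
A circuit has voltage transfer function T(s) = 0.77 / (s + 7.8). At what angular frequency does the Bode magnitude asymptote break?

The single real pole at s = −7.8 gives a corner at ω = 7.8 rad s⁻¹.

7.8 rad s⁻¹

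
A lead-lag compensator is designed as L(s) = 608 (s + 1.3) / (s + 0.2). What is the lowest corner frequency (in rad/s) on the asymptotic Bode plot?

Break frequencies occur at each pole and zero magnitude: 0.2 rad/s, 1.3 rad/s.
The lowest is 0.2 rad/s.

0.2 rad/s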